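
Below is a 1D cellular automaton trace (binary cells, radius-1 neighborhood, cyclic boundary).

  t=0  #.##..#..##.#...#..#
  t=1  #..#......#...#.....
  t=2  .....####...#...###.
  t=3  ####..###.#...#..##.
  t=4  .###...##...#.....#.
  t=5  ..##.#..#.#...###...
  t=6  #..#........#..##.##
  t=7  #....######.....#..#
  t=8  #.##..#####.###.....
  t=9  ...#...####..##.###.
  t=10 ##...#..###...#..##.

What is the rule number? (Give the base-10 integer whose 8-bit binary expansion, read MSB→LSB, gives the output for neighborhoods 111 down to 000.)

  [7] ### => #  t=2,i=6
  [6] ##. => #  t=0,i=0
  [5] #.# => .  t=0,i=1
  [4] #.. => .  t=0,i=4
  [3] .## => .  t=0,i=2
  [2] .#. => .  t=0,i=6
  [1] ..# => .  t=0,i=5
  [0] ... => #  t=0,i=14
  bits 11000001 = 193

193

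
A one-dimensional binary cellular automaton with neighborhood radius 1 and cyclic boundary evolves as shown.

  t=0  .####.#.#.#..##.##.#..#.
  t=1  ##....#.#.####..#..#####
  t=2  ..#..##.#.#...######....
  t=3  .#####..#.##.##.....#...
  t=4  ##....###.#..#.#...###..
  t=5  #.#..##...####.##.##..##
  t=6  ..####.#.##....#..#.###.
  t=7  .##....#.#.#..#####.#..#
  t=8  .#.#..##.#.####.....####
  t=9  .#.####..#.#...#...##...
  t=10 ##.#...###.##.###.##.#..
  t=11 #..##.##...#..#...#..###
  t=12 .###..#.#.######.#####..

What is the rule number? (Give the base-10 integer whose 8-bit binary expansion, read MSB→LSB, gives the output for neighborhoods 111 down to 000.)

  ### -> .   bit 7 = 0  t=0,i=2
  ##. -> .   bit 6 = 0  t=0,i=4
  #.# -> .   bit 5 = 0  t=0,i=5
  #.. -> #   bit 4 = 1  t=0,i=11
  .## -> #   bit 3 = 1  t=0,i=1
  .#. -> #   bit 2 = 1  t=0,i=6
  ..# -> #   bit 1 = 1  t=0,i=0
  ... -> .   bit 0 = 0  t=1,i=3
  bits 00011110 = 30

30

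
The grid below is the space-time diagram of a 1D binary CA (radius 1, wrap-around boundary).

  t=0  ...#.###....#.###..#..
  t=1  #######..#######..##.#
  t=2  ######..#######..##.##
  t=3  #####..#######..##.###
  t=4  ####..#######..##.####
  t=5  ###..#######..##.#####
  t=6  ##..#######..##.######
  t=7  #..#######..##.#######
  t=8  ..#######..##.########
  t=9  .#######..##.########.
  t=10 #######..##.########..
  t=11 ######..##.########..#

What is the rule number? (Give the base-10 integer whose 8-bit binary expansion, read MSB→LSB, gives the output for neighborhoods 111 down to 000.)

175

  nb ###: next=#  (t=0,i=6, bit7=1)
  nb ##.: next=.  (t=0,i=7, bit6=0)
  nb #.#: next=#  (t=0,i=4, bit5=1)
  nb #..: next=.  (t=0,i=8, bit4=0)
  nb .##: next=#  (t=0,i=5, bit3=1)
  nb .#.: next=#  (t=0,i=3, bit2=1)
  nb ..#: next=#  (t=0,i=2, bit1=1)
  nb ...: next=#  (t=0,i=0, bit0=1)
  bits 10101111 = 175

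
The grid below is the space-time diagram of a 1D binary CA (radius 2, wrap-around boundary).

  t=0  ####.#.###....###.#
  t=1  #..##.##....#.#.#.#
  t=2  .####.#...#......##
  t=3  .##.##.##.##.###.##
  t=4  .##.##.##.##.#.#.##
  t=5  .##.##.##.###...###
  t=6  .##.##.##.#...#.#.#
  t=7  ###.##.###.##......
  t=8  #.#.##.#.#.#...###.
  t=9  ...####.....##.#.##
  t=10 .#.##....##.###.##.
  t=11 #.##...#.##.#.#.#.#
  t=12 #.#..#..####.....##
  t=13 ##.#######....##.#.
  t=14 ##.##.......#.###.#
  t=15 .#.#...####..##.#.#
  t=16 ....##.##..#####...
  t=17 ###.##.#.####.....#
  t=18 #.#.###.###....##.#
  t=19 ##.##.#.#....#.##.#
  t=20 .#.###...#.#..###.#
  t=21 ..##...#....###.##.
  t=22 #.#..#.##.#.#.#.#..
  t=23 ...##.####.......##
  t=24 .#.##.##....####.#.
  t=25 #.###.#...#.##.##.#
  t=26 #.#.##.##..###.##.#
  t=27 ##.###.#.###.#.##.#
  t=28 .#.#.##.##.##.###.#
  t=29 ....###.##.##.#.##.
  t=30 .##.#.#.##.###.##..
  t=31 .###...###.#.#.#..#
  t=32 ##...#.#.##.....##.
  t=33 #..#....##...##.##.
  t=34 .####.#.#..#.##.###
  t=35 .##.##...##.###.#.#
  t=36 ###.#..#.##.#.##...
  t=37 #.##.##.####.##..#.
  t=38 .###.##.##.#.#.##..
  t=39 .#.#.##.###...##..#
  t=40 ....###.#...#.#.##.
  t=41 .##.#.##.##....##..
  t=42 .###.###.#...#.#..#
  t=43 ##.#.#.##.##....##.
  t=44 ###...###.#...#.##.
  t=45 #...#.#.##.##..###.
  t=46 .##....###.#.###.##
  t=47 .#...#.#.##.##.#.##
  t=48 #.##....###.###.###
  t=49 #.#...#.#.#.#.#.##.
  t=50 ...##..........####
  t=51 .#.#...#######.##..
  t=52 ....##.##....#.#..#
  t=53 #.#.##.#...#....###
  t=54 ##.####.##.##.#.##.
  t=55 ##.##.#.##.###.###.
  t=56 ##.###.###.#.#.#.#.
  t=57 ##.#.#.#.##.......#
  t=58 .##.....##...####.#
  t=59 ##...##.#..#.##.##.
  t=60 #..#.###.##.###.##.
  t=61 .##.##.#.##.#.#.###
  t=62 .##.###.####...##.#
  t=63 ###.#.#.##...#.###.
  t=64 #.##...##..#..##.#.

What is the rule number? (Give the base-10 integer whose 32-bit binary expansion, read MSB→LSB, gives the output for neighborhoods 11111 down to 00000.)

  ##### -> .   bit 31 = 0  t=0,i=1
  ####. -> .   bit 30 = 0  t=0,i=2
  ###.# -> #   bit 29 = 1  t=0,i=3
  ###.. -> .   bit 28 = 0  t=0,i=9
  ##.## -> .   bit 27 = 0  t=0,i=17
  ##.#. -> #   bit 26 = 1  t=0,i=4
  ##..# -> #   bit 25 = 1  t=1,i=1
  ##... -> .   bit 24 = 0  t=0,i=10
  #.### -> #   bit 23 = 1  t=0,i=7
  #.##. -> #   bit 22 = 1  t=1,i=6
  #.#.# -> .   bit 21 = 0  t=0,i=5
  #.#.. -> .   bit 20 = 0  t=2,i=6
  #..## -> #   bit 19 = 1  t=1,i=2
  #..#. -> #   bit 18 = 1  t=10,i=0
  #...# -> #   bit 17 = 1  t=2,i=8
  #.... -> .   bit 16 = 0  t=0,i=11
  .#### -> #   bit 15 = 1  t=0,i=0
  .###. -> .   bit 14 = 0  t=0,i=8
  .##.# -> #   bit 13 = 1  t=1,i=4
  .##.. -> .   bit 12 = 0  t=1,i=0
  .#.## -> #   bit 11 = 1  t=0,i=6
  .#.#. -> .   bit 10 = 0  t=1,i=13
  .#..# -> #   bit 9 = 1  t=12,i=3
  .#... -> #   bit 8 = 1  t=2,i=7
  ..### -> #   bit 7 = 1  t=0,i=14
  ..##. -> #   bit 6 = 1  t=1,i=3
  ..#.# -> .   bit 5 = 0  t=1,i=12
  ..#.. -> #   bit 4 = 1  t=2,i=10
  ...## -> .   bit 3 = 0  t=0,i=13
  ...#. -> .   bit 2 = 0  t=1,i=11
  ....# -> #   bit 1 = 1  t=0,i=12
  ..... -> #   bit 0 = 1  t=2,i=13
  bits 00100110110011101010101111010011 = 651078611

651078611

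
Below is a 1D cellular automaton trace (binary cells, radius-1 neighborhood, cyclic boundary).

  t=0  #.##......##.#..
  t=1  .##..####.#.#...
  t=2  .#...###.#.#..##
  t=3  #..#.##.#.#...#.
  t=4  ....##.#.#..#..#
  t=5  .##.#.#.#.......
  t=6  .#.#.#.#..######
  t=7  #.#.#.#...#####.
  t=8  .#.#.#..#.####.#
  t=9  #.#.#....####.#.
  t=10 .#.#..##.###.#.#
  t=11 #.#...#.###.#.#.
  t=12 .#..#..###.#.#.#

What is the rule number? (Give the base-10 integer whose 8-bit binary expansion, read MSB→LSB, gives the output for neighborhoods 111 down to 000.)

169

  ###|#  b7=1 t=1,i=6
  ##.|.  b6=0 t=0,i=3
  #.#|#  b5=1 t=0,i=1
  #..|.  b4=0 t=0,i=4
  .##|#  b3=1 t=0,i=2
  .#.|.  b2=0 t=0,i=0
  ..#|.  b1=0 t=0,i=9
  ...|#  b0=1 t=0,i=5
  bits 10101001 = 169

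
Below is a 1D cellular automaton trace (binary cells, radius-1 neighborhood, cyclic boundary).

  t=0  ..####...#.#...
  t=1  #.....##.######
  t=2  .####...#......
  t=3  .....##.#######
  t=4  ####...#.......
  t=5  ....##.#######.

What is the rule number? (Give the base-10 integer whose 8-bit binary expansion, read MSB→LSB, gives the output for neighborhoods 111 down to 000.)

  [7] ### => .  t=0,i=3
  [6] ##. => .  t=0,i=5
  [5] #.# => #  t=0,i=10
  [4] #.. => #  t=0,i=6
  [3] .## => .  t=0,i=2
  [2] .#. => #  t=0,i=9
  [1] ..# => .  t=0,i=1
  [0] ... => #  t=0,i=0
  bits 00110101 = 53

53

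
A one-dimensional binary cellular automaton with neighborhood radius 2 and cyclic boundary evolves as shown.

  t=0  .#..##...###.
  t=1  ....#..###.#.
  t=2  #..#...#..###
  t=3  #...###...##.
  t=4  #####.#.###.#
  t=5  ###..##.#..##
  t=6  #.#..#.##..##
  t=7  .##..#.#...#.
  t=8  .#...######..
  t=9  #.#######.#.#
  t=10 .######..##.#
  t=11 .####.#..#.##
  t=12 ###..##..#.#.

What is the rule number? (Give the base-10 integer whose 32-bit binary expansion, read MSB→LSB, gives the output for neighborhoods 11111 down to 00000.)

  [31] ##### => #  t=4,i=1
  [30] ####. => .  t=2,i=12
  [29] ###.# => .  t=1,i=9
  [28] ###.. => #  t=0,i=11
  [27] ##.## => #  t=4,i=11
  [26] ##.#. => #  t=1,i=10
  [25] ##..# => .  t=0,i=12
  [24] ##... => .  t=0,i=6
  [23] #.### => #  t=4,i=8
  [22] #.##. => #  t=6,i=7
  [21] #.#.# => #  t=4,i=6
  [20] #.#.. => #  t=1,i=11
  [19] #..## => .  t=0,i=3
  [18] #..#. => .  t=0,i=0
  [17] #...# => #  t=0,i=7
  [16] #.... => #  t=1,i=0
  [15] .#### => #  t=2,i=11
  [14] .###. => .  t=0,i=10
  [13] .##.# => .  t=3,i=11
  [12] .##.. => .  t=0,i=5
  [11] .#.## => .  t=4,i=7
  [10] .#.#. => #  t=7,i=6
  [9] .#..# => .  t=0,i=2
  [8] .#... => #  t=1,i=12
  [7] ..### => #  t=0,i=9
  [6] ..##. => #  t=0,i=4
  [5] ..#.# => #  t=6,i=5
  [4] ..#.. => .  t=0,i=1
  [3] ...## => #  t=0,i=8
  [2] ...#. => #  t=1,i=3
  [1] ....# => .  t=1,i=2
  [0] ..... => .  t=1,i=1
  bits 10011100111100111000010111101100 = 2633205228

2633205228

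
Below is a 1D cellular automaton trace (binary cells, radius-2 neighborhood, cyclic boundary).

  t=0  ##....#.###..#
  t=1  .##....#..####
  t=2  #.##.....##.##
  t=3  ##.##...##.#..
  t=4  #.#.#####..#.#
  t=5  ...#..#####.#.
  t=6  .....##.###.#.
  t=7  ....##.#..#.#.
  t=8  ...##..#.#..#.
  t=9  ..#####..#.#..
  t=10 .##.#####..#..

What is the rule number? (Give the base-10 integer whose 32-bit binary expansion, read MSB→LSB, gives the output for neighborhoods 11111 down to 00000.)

4213053640

  nb #####: next=#  (t=4,i=6, bit31=1)
  nb ####.: next=#  (t=1,i=12, bit30=1)
  nb ###.#: next=#  (t=1,i=13, bit29=1)
  nb ###..: next=#  (t=0,i=1, bit28=1)
  nb ##.##: next=#  (t=1,i=0, bit27=1)
  nb ##.#.: next=.  (t=3,i=10, bit26=0)
  nb ##..#: next=#  (t=0,i=11, bit25=1)
  nb ##...: next=#  (t=0,i=2, bit24=1)
  nb #.###: next=.  (t=0,i=8, bit23=0)
  nb #.##.: next=.  (t=1,i=1, bit22=0)
  nb #.#.#: next=.  (t=4,i=2, bit21=0)
  nb #.#..: next=#  (t=3,i=11, bit20=1)
  nb #..##: next=#  (t=0,i=12, bit19=1)
  nb #..#.: next=#  (t=4,i=10, bit18=1)
  nb #...#: next=#  (t=3,i=6, bit17=1)
  nb #....: next=.  (t=0,i=3, bit16=0)
  nb .####: next=.  (t=1,i=11, bit15=0)
  nb .###.: next=.  (t=0,i=0, bit14=0)
  nb .##.#: next=.  (t=2,i=10, bit13=0)
  nb .##..: next=#  (t=1,i=2, bit12=1)
  nb .#.##: next=#  (t=0,i=7, bit11=1)
  nb .#.#.: next=.  (t=7,i=11, bit10=0)
  nb .#..#: next=.  (t=1,i=8, bit9=0)
  nb .#...: next=.  (t=5,i=13, bit8=0)
  nb ..###: next=#  (t=0,i=13, bit7=1)
  nb ..##.: next=#  (t=2,i=9, bit6=1)
  nb ..#.#: next=.  (t=0,i=6, bit5=0)
  nb ..#..: next=.  (t=1,i=7, bit4=0)
  nb ...##: next=#  (t=2,i=8, bit3=1)
  nb ...#.: next=.  (t=0,i=5, bit2=0)
  nb ....#: next=.  (t=0,i=4, bit1=0)
  nb .....: next=.  (t=2,i=6, bit0=0)
  bits 11111011000111100001100011001000 = 4213053640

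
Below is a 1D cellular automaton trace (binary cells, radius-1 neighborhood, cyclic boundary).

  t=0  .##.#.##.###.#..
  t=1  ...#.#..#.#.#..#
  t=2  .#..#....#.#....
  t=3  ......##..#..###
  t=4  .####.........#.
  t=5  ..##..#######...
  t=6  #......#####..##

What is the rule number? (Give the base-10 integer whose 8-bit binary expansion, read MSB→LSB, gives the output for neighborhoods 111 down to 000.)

161

  [7] ### => #  t=0,i=10
  [6] ##. => .  t=0,i=2
  [5] #.# => #  t=0,i=3
  [4] #.. => .  t=0,i=14
  [3] .## => .  t=0,i=1
  [2] .#. => .  t=0,i=4
  [1] ..# => .  t=0,i=0
  [0] ... => #  t=0,i=15
  bits 10100001 = 161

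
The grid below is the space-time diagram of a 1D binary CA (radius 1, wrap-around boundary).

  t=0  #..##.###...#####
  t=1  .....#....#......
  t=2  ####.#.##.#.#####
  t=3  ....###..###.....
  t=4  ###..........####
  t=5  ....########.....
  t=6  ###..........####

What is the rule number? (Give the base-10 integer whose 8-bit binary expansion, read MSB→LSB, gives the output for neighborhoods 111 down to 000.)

  ### -> .   bit 7 = 0  t=0,i=7
  ##. -> .   bit 6 = 0  t=0,i=0
  #.# -> #   bit 5 = 1  t=0,i=5
  #.. -> .   bit 4 = 0  t=0,i=1
  .## -> .   bit 3 = 0  t=0,i=3
  .#. -> #   bit 2 = 1  t=1,i=5
  ..# -> .   bit 1 = 0  t=0,i=2
  ... -> #   bit 0 = 1  t=0,i=10
  bits 00100101 = 37

37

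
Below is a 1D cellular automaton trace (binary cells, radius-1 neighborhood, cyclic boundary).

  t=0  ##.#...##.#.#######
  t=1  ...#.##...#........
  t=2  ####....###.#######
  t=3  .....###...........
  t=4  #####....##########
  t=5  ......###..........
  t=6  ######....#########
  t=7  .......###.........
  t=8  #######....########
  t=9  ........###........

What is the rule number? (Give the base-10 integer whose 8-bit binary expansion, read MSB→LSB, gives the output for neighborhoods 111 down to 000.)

  ###|.  b7=0 t=0,i=0
  ##.|.  b6=0 t=0,i=1
  #.#|.  b5=0 t=0,i=2
  #..|.  b4=0 t=0,i=4
  .##|.  b3=0 t=0,i=7
  .#.|#  b2=1 t=0,i=3
  ..#|#  b1=1 t=0,i=6
  ...|#  b0=1 t=0,i=5
  bits 00000111 = 7

7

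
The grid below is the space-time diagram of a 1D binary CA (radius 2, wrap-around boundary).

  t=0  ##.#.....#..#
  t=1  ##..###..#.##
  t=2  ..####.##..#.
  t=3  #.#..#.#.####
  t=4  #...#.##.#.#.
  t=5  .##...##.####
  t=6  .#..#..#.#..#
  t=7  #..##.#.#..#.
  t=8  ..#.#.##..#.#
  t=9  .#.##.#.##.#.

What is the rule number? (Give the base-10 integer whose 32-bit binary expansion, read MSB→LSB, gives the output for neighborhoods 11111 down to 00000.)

  [31] ##### => #  t=3,i=11
  [30] ####. => .  t=1,i=0
  [29] ###.# => #  t=0,i=1
  [28] ###.. => .  t=1,i=1
  [27] ##.## => .  t=2,i=6
  [26] ##.#. => .  t=0,i=2
  [25] ##..# => #  t=1,i=2
  [24] ##... => .  t=5,i=3
  [23] #.### => #  t=1,i=11
  [22] #.##. => #  t=2,i=7
  [21] #.#.# => #  t=3,i=7
  [20] #.#.. => .  t=0,i=3
  [19] #..## => #  t=0,i=11
  [18] #..#. => #  t=1,i=8
  [17] #...# => #  t=2,i=0
  [16] #.... => #  t=0,i=5
  [15] .#### => .  t=1,i=12
  [14] .###. => #  t=0,i=0
  [13] .##.# => #  t=4,i=7
  [12] .##.. => .  t=2,i=8
  [11] .#.## => .  t=1,i=10
  [10] .#.#. => #  t=3,i=6
  [9] .#..# => .  t=0,i=10
  [8] .#... => #  t=0,i=4
  [7] ..### => #  t=0,i=12
  [6] ..##. => .  t=5,i=6
  [5] ..#.# => .  t=1,i=9
  [4] ..#.. => #  t=0,i=9
  [3] ...## => .  t=2,i=1
  [2] ...#. => .  t=0,i=8
  [1] ....# => .  t=0,i=7
  [0] ..... => #  t=0,i=6
  bits 10100010111011110110010110010001 = 2733598097

2733598097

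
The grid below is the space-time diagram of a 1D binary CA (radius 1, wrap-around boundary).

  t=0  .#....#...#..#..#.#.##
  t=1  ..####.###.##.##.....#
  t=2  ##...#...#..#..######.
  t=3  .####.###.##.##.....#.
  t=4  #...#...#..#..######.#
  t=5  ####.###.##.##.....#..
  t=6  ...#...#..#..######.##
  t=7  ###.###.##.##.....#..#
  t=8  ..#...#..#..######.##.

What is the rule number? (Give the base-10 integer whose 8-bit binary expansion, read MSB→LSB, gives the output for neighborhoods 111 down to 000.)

  [7] ### => .  t=1,i=3
  [6] ##. => #  t=0,i=21
  [5] #.# => .  t=0,i=0
  [4] #.. => #  t=0,i=2
  [3] .## => .  t=0,i=20
  [2] .#. => .  t=0,i=1
  [1] ..# => #  t=0,i=5
  [0] ... => #  t=0,i=3
  bits 01010011 = 83

83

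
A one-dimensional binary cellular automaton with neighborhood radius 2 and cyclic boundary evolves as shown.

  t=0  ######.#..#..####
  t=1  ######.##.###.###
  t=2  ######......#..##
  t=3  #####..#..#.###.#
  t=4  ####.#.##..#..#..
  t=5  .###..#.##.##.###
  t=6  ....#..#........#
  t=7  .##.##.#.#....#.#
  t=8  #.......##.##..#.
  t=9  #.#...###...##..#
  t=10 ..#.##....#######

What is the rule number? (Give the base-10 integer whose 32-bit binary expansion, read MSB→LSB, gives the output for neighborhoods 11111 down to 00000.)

3793460826

  ##### -> #   bit 31 = 1  t=0,i=0
  ####. -> #   bit 30 = 1  t=0,i=4
  ###.# -> #   bit 29 = 1  t=0,i=5
  ###.. -> .   bit 28 = 0  t=2,i=5
  ##.## -> .   bit 27 = 0  t=1,i=6
  ##.#. -> .   bit 26 = 0  t=0,i=6
  ##..# -> #   bit 25 = 1  t=3,i=5
  ##... -> .   bit 24 = 0  t=2,i=6
  #.### -> .   bit 23 = 0  t=1,i=10
  #.##. -> .   bit 22 = 0  t=1,i=7
  #.#.# -> .   bit 21 = 0  t=4,i=5
  #.#.. -> #   bit 20 = 1  t=0,i=7
  #..## -> #   bit 19 = 1  t=0,i=12
  #..#. -> .   bit 18 = 0  t=0,i=9
  #...# -> #   bit 17 = 1  t=9,i=4
  #.... -> #   bit 16 = 1  t=2,i=7
  .#### -> #   bit 15 = 1  t=0,i=14
  .###. -> .   bit 14 = 0  t=1,i=11
  .##.# -> .   bit 13 = 0  t=1,i=8
  .##.. -> #   bit 12 = 1  t=4,i=8
  .#.## -> #   bit 11 = 1  t=3,i=11
  .#.#. -> #   bit 10 = 1  t=7,i=8
  .#..# -> #   bit 9 = 1  t=0,i=8
  .#... -> .   bit 8 = 0  t=6,i=0
  ..### -> .   bit 7 = 0  t=0,i=13
  ..##. -> #   bit 6 = 1  t=8,i=8
  ..#.# -> .   bit 5 = 0  t=3,i=10
  ..#.. -> #   bit 4 = 1  t=0,i=10
  ...## -> #   bit 3 = 1  t=8,i=7
  ...#. -> .   bit 2 = 0  t=2,i=11
  ....# -> #   bit 1 = 1  t=2,i=10
  ..... -> .   bit 0 = 0  t=2,i=8
  bits 11100010000110111001111001011010 = 3793460826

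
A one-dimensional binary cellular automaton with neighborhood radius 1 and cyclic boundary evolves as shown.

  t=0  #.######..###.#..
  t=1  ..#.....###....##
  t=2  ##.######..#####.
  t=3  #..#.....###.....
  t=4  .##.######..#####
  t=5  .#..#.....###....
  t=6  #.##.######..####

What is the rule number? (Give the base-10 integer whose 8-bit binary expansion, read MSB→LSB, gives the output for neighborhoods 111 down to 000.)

27

  ###|.  b7=0 t=0,i=3
  ##.|.  b6=0 t=0,i=7
  #.#|.  b5=0 t=0,i=1
  #..|#  b4=1 t=0,i=8
  .##|#  b3=1 t=0,i=2
  .#.|.  b2=0 t=0,i=0
  ..#|#  b1=1 t=0,i=9
  ...|#  b0=1 t=1,i=4
  bits 00011011 = 27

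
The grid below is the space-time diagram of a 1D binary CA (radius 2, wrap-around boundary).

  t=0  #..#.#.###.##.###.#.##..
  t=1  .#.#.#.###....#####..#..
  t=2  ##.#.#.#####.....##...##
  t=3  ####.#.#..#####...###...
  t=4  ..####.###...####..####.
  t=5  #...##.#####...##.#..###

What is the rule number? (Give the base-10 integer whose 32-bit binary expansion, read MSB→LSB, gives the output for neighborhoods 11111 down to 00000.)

1975210789

  [31] ##### => .  t=1,i=16
  [30] ####. => #  t=1,i=17
  [29] ###.# => #  t=0,i=9
  [28] ###.. => #  t=1,i=9
  [27] ##.## => .  t=0,i=10
  [26] ##.#. => #  t=0,i=17
  [25] ##..# => .  t=0,i=22
  [24] ##... => #  t=1,i=10
  [23] #.### => #  t=0,i=7
  [22] #.##. => .  t=0,i=11
  [21] #.#.# => #  t=0,i=5
  [20] #.#.. => #  t=3,i=7
  [19] #..## => #  t=3,i=9
  [18] #..#. => .  t=0,i=2
  [17] #...# => #  t=1,i=23
  [16] #.... => #  t=1,i=11
  [15] .#### => .  t=1,i=15
  [14] .###. => #  t=0,i=8
  [13] .##.# => .  t=0,i=12
  [12] .##.. => #  t=0,i=21
  [11] .#.## => .  t=0,i=6
  [10] .#.#. => .  t=0,i=4
  [9] .#..# => #  t=0,i=1
  [8] .#... => #  t=1,i=22
  [7] ..### => .  t=1,i=14
  [6] ..##. => .  t=2,i=17
  [5] ..#.# => #  t=0,i=3
  [4] ..#.. => .  t=0,i=0
  [3] ...## => .  t=1,i=13
  [2] ...#. => #  t=1,i=0
  [1] ....# => .  t=1,i=12
  [0] ..... => #  t=2,i=14
  bits 01110101101110110101001100100101 = 1975210789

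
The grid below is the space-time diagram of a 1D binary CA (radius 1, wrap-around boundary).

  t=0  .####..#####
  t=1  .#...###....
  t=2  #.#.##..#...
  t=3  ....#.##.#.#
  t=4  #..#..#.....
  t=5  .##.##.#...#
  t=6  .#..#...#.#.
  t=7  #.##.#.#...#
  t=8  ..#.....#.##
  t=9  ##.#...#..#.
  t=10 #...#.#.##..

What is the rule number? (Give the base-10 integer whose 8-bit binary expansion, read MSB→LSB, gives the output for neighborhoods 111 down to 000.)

  ###|.  b7=0 t=0,i=2
  ##.|.  b6=0 t=0,i=4
  #.#|.  b5=0 t=0,i=0
  #..|#  b4=1 t=0,i=5
  .##|#  b3=1 t=0,i=1
  .#.|.  b2=0 t=1,i=1
  ..#|#  b1=1 t=0,i=6
  ...|.  b0=0 t=1,i=3
  bits 00011010 = 26

26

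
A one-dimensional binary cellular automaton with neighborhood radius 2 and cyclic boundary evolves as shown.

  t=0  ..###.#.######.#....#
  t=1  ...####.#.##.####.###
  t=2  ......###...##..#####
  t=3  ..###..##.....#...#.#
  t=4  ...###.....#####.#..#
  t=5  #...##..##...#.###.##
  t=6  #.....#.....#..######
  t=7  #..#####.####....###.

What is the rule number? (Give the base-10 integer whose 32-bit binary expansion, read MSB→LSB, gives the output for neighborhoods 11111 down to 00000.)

3199484183

  [31] ##### => #  t=0,i=10
  [30] ####. => .  t=0,i=12
  [29] ###.# => #  t=0,i=4
  [28] ###.. => #  t=1,i=20
  [27] ##.## => #  t=1,i=12
  [26] ##.#. => #  t=0,i=5
  [25] ##..# => #  t=2,i=14
  [24] ##... => .  t=1,i=0
  [23] #.### => #  t=0,i=8
  [22] #.##. => .  t=1,i=10
  [21] #.#.# => #  t=0,i=6
  [20] #.#.. => #  t=0,i=15
  [19] #..## => .  t=0,i=1
  [18] #..#. => #  t=4,i=19
  [17] #...# => .  t=1,i=1
  [16] #.... => .  t=0,i=17
  [15] .#### => .  t=0,i=9
  [14] .###. => #  t=0,i=3
  [13] .##.# => .  t=1,i=11
  [12] .##.. => .  t=2,i=13
  [11] .#.## => .  t=0,i=7
  [10] .#.#. => .  t=3,i=19
  [9] .#..# => .  t=0,i=0
  [8] .#... => #  t=0,i=16
  [7] ..### => .  t=0,i=2
  [6] ..##. => .  t=2,i=12
  [5] ..#.# => .  t=3,i=18
  [4] ..#.. => #  t=0,i=20
  [3] ...## => .  t=1,i=2
  [2] ...#. => #  t=0,i=19
  [1] ....# => #  t=0,i=18
  [0] ..... => #  t=2,i=2
  bits 10111110101101000100000100010111 = 3199484183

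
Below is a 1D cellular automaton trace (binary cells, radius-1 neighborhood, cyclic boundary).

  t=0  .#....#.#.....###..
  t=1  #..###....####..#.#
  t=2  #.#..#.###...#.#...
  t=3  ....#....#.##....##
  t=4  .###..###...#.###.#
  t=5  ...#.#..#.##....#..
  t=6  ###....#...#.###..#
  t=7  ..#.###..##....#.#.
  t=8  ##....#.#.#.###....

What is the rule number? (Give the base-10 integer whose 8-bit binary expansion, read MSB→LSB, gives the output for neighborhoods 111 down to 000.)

  ### -> .   bit 7 = 0  t=0,i=15
  ##. -> #   bit 6 = 1  t=0,i=16
  #.# -> .   bit 5 = 0  t=0,i=7
  #.. -> .   bit 4 = 0  t=0,i=2
  .## -> .   bit 3 = 0  t=0,i=14
  .#. -> .   bit 2 = 0  t=0,i=1
  ..# -> #   bit 1 = 1  t=0,i=0
  ... -> #   bit 0 = 1  t=0,i=3
  bits 01000011 = 67

67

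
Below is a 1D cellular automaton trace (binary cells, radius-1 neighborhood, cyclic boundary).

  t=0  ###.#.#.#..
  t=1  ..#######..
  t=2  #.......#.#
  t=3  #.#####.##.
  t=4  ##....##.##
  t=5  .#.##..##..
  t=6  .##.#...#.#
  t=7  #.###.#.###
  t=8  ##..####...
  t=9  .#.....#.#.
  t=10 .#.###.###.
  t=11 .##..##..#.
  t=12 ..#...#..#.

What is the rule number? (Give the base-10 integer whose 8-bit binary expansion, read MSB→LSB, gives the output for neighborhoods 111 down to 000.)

  nb ###: next=.  (t=0,i=1, bit7=0)
  nb ##.: next=#  (t=0,i=2, bit6=1)
  nb #.#: next=#  (t=0,i=3, bit5=1)
  nb #..: next=.  (t=0,i=9, bit4=0)
  nb .##: next=.  (t=0,i=0, bit3=0)
  nb .#.: next=#  (t=0,i=4, bit2=1)
  nb ..#: next=.  (t=0,i=10, bit1=0)
  nb ...: next=#  (t=1,i=0, bit0=1)
  bits 01100101 = 101

101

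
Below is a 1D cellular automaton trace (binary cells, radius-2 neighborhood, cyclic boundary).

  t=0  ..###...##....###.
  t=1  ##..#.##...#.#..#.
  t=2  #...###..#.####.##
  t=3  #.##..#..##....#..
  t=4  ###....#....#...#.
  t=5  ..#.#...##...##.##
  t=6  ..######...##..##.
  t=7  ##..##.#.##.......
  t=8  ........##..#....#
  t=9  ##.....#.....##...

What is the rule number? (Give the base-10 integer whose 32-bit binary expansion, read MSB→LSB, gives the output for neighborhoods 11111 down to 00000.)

  #####|#  b31=1 t=6,i=4
  ####.|.  b30=0 t=2,i=13
  ###.#|.  b29=0 t=2,i=14
  ###..|#  b28=1 t=0,i=4
  ##.##|#  b27=1 t=2,i=15
  ##.#.|.  b26=0 t=7,i=6
  ##..#|.  b25=0 t=1,i=2
  ##...|.  b24=0 t=0,i=5
  #.###|.  b23=0 t=2,i=11
  #.##.|#  b22=1 t=1,i=0
  #.#.#|.  b21=0 t=7,i=7
  #.#..|#  b20=1 t=1,i=13
  #..##|.  b19=0 t=3,i=8
  #..#.|.  b18=0 t=1,i=3
  #...#|#  b17=1 t=0,i=0
  #....|#  b16=1 t=0,i=11
  .####|.  b15=0 t=2,i=12
  .###.|.  b14=0 t=0,i=3
  .##.#|.  b13=0 t=5,i=14
  .##..|.  b12=0 t=0,i=9
  .#.##|#  b11=1 t=1,i=5
  .#.#.|#  b10=1 t=1,i=12
  .#..#|#  b9=1 t=1,i=14
  .#...|#  b8=1 t=4,i=8
  ..###|.  b7=0 t=0,i=2
  ..##.|.  b6=0 t=0,i=8
  ..#.#|#  b5=1 t=1,i=4
  ..#..|.  b4=0 t=3,i=6
  ...##|#  b3=1 t=0,i=1
  ...#.|.  b2=0 t=1,i=10
  ....#|.  b1=0 t=0,i=12
  .....|.  b0=0 t=7,i=13
  bits 10011000010100110000111100101000 = 2555580200

2555580200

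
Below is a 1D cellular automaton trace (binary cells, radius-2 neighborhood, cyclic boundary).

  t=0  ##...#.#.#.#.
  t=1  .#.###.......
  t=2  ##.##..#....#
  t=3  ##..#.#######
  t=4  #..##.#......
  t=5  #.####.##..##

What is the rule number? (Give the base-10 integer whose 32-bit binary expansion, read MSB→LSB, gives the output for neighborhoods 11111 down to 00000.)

  #####|.  b31=0 t=3,i=8
  ####.|#  b30=1 t=3,i=0
  ###.#|#  b29=1 t=2,i=1
  ###..|.  b28=0 t=1,i=5
  ##.##|.  b27=0 t=2,i=2
  ##.#.|#  b26=1 t=4,i=5
  ##..#|.  b25=0 t=2,i=5
  ##...|.  b24=0 t=0,i=2
  #.###|#  b23=1 t=1,i=3
  #.##.|.  b22=0 t=0,i=0
  #.#.#|.  b21=0 t=0,i=7
  #.#..|.  b20=0 t=4,i=6
  #..##|#  b19=1 t=4,i=2
  #..#.|#  b18=1 t=2,i=6
  #...#|#  b17=1 t=0,i=3
  #....|#  b16=1 t=1,i=7
  .####|.  b15=0 t=3,i=7
  .###.|#  b14=1 t=1,i=4
  .##.#|#  b13=1 t=4,i=4
  .##..|#  b12=1 t=0,i=1
  .#.##|.  b11=0 t=0,i=12
  .#.#.|.  b10=0 t=0,i=6
  .#..#|.  b9=0 t=4,i=1
  .#...|#  b8=1 t=2,i=8
  ..###|#  b7=1 t=2,i=12
  ..##.|#  b6=1 t=4,i=3
  ..#.#|#  b5=1 t=0,i=5
  ..#..|#  b4=1 t=2,i=7
  ...##|#  b3=1 t=2,i=11
  ...#.|#  b2=1 t=0,i=4
  ....#|#  b1=1 t=1,i=12
  .....|.  b0=0 t=1,i=8
  bits 01100100100011110111000111111110 = 1687122430

1687122430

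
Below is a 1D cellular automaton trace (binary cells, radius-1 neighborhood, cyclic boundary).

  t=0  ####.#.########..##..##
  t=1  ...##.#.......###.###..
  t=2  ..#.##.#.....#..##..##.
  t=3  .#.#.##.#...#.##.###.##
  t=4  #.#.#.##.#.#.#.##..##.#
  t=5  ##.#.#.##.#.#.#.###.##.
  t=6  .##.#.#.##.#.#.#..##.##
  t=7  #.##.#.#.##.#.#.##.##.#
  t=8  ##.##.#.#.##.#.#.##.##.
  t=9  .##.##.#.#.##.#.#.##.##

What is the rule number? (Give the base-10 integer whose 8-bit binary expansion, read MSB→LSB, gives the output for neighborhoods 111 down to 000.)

114

  ### -> .   bit 7 = 0  t=0,i=0
  ##. -> #   bit 6 = 1  t=0,i=3
  #.# -> #   bit 5 = 1  t=0,i=4
  #.. -> #   bit 4 = 1  t=0,i=15
  .## -> .   bit 3 = 0  t=0,i=7
  .#. -> .   bit 2 = 0  t=0,i=5
  ..# -> #   bit 1 = 1  t=0,i=16
  ... -> .   bit 0 = 0  t=1,i=0
  bits 01110010 = 114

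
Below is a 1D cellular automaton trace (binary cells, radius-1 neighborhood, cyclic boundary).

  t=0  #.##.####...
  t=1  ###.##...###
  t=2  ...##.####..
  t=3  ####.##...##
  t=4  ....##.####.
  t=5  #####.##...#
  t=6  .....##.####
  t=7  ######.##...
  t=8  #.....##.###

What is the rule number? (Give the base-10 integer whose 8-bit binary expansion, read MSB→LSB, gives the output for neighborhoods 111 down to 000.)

63

  ###|.  b7=0 t=0,i=6
  ##.|.  b6=0 t=0,i=3
  #.#|#  b5=1 t=0,i=1
  #..|#  b4=1 t=0,i=9
  .##|#  b3=1 t=0,i=2
  .#.|#  b2=1 t=0,i=0
  ..#|#  b1=1 t=0,i=11
  ...|#  b0=1 t=0,i=10
  bits 00111111 = 63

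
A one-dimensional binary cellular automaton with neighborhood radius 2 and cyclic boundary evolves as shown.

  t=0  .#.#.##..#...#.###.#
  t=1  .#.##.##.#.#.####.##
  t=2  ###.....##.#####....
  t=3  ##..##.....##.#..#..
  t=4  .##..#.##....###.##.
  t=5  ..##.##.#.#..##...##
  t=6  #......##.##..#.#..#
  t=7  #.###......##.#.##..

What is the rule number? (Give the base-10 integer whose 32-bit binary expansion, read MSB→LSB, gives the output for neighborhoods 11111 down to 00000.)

  #####|.  b31=0 t=2,i=13
  ####.|#  b30=1 t=1,i=15
  ###.#|.  b29=0 t=0,i=17
  ###..|.  b28=0 t=2,i=2
  ##.##|.  b27=0 t=1,i=5
  ##.#.|#  b26=1 t=0,i=18
  ##..#|#  b25=1 t=0,i=7
  ##...|.  b24=0 t=2,i=3
  #.###|#  b23=1 t=0,i=15
  #.##.|.  b22=0 t=0,i=5
  #.#.#|#  b21=1 t=0,i=1
  #.#..|#  b20=1 t=3,i=14
  #..##|.  b19=0 t=3,i=3
  #..#.|.  b18=0 t=0,i=8
  #...#|#  b17=1 t=0,i=11
  #....|#  b16=1 t=2,i=4
  .####|#  b15=1 t=1,i=14
  .###.|#  b14=1 t=0,i=16
  .##.#|.  b13=0 t=1,i=4
  .##..|#  b12=1 t=0,i=6
  .#.##|#  b11=1 t=0,i=4
  .#.#.|.  b10=0 t=0,i=0
  .#..#|#  b9=1 t=3,i=15
  .#...|.  b8=0 t=0,i=10
  ..###|#  b7=1 t=2,i=0
  ..##.|.  b6=0 t=2,i=8
  ..#.#|#  b5=1 t=0,i=13
  ..#..|#  b4=1 t=0,i=9
  ...##|.  b3=0 t=2,i=7
  ...#.|.  b2=0 t=0,i=12
  ....#|.  b1=0 t=2,i=6
  .....|#  b0=1 t=2,i=5
  bits 01000110101100111101101010110001 = 1186192049

1186192049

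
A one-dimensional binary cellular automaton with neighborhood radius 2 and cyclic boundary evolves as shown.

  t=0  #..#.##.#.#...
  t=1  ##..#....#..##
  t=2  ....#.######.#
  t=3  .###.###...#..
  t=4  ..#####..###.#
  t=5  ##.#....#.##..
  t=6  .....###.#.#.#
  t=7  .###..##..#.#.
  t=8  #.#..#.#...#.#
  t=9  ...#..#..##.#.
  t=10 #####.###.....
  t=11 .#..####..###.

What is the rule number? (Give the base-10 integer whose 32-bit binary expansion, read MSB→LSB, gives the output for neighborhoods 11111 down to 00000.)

  #####|.  b31=0 t=2,i=8
  ####.|.  b30=0 t=1,i=0
  ###.#|#  b29=1 t=2,i=11
  ###..|.  b28=0 t=1,i=1
  ##.##|#  b27=1 t=3,i=4
  ##.#.|.  b26=0 t=0,i=7
  ##..#|.  b25=0 t=1,i=2
  ##...|.  b24=0 t=3,i=8
  #.###|#  b23=1 t=2,i=6
  #.##.|.  b22=0 t=0,i=5
  #.#.#|.  b21=0 t=0,i=8
  #.#..|.  b20=0 t=0,i=10
  #..##|#  b19=1 t=1,i=11
  #..#.|.  b18=0 t=0,i=2
  #...#|#  b17=1 t=0,i=12
  #....|#  b16=1 t=1,i=6
  .####|#  b15=1 t=1,i=13
  .###.|#  b14=1 t=3,i=2
  .##.#|.  b13=0 t=0,i=6
  .##..|#  b12=1 t=5,i=11
  .#.##|#  b11=1 t=0,i=4
  .#.#.|#  b10=1 t=0,i=9
  .#..#|#  b9=1 t=0,i=1
  .#...|.  b8=0 t=0,i=11
  ..###|.  b7=0 t=1,i=12
  ..##.|.  b6=0 t=5,i=0
  ..#.#|.  b5=0 t=0,i=3
  ..#..|#  b4=1 t=0,i=0
  ...##|.  b3=0 t=3,i=0
  ...#.|#  b2=1 t=0,i=13
  ....#|#  b1=1 t=1,i=7
  .....|#  b0=1 t=6,i=2
  bits 00101000100010111101111000010111 = 680254999

680254999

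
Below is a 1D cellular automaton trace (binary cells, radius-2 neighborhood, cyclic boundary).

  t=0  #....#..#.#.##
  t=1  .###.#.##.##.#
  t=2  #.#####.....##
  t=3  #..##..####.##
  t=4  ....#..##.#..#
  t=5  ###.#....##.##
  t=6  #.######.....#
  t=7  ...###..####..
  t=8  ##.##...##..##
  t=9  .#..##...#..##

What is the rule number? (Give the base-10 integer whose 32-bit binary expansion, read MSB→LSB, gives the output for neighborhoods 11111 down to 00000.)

2771769779

  ##### -> #   bit 31 = 1  t=2,i=4
  ####. -> .   bit 30 = 0  t=2,i=5
  ###.# -> #   bit 29 = 1  t=1,i=3
  ###.. -> .   bit 28 = 0  t=0,i=0
  ##.## -> .   bit 27 = 0  t=1,i=9
  ##.#. -> #   bit 26 = 1  t=1,i=4
  ##..# -> .   bit 25 = 0  t=3,i=1
  ##... -> #   bit 24 = 1  t=0,i=1
  #.### -> .   bit 23 = 0  t=0,i=12
  #.##. -> .   bit 22 = 0  t=1,i=7
  #.#.# -> #   bit 21 = 1  t=0,i=10
  #.#.. -> #   bit 20 = 1  t=4,i=10
  #..## -> .   bit 19 = 0  t=3,i=2
  #..#. -> #   bit 18 = 1  t=0,i=7
  #...# -> .   bit 17 = 0  t=8,i=6
  #.... -> #   bit 16 = 1  t=0,i=2
  .#### -> #   bit 15 = 1  t=2,i=3
  .###. -> #   bit 14 = 1  t=0,i=13
  .##.# -> .   bit 13 = 0  t=1,i=8
  .##.. -> #   bit 12 = 1  t=3,i=4
  .#.## -> #   bit 11 = 1  t=0,i=11
  .#.#. -> .   bit 10 = 0  t=0,i=9
  .#..# -> .   bit 9 = 0  t=0,i=6
  .#... -> #   bit 8 = 1  t=4,i=0
  ..### -> #   bit 7 = 1  t=2,i=12
  ..##. -> .   bit 6 = 0  t=3,i=3
  ..#.# -> #   bit 5 = 1  t=0,i=8
  ..#.. -> #   bit 4 = 1  t=0,i=5
  ...## -> .   bit 3 = 0  t=2,i=11
  ...#. -> .   bit 2 = 0  t=0,i=4
  ....# -> #   bit 1 = 1  t=0,i=3
  ..... -> #   bit 0 = 1  t=2,i=9
  bits 10100101001101011101100110110011 = 2771769779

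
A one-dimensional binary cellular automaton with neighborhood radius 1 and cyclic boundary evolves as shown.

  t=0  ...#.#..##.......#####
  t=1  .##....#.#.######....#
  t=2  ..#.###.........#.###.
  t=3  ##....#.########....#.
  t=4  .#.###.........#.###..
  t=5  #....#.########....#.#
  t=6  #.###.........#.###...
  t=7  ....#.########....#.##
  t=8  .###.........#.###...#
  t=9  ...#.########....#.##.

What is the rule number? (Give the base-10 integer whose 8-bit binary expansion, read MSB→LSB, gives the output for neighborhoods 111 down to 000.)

  ### -> .   bit 7 = 0  t=0,i=18
  ##. -> #   bit 6 = 1  t=0,i=9
  #.# -> .   bit 5 = 0  t=0,i=4
  #.. -> .   bit 4 = 0  t=0,i=0
  .## -> .   bit 3 = 0  t=0,i=8
  .#. -> .   bit 2 = 0  t=0,i=3
  ..# -> #   bit 1 = 1  t=0,i=2
  ... -> #   bit 0 = 1  t=0,i=1
  bits 01000011 = 67

67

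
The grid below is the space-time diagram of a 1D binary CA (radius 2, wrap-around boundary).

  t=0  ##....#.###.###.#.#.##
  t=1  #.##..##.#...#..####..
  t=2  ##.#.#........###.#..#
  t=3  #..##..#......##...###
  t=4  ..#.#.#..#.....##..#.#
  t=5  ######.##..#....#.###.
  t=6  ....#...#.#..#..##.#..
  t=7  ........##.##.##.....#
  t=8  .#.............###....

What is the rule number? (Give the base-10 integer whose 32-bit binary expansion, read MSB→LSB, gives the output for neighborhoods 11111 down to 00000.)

  nb #####: next=.  (t=5,i=2, bit31=0)
  nb ####.: next=#  (t=0,i=0, bit30=1)
  nb ###.#: next=.  (t=0,i=10, bit29=0)
  nb ###..: next=.  (t=0,i=1, bit28=0)
  nb ##.##: next=.  (t=0,i=11, bit27=0)
  nb ##.#.: next=.  (t=0,i=15, bit26=0)
  nb ##..#: next=.  (t=1,i=4, bit25=0)
  nb ##...: next=#  (t=0,i=2, bit24=1)
  nb #.###: next=.  (t=0,i=8, bit23=0)
  nb #.##.: next=.  (t=1,i=2, bit22=0)
  nb #.#.#: next=#  (t=0,i=16, bit21=1)
  nb #.#..: next=.  (t=1,i=9, bit20=0)
  nb #..##: next=#  (t=1,i=5, bit19=1)
  nb #..#.: next=#  (t=1,i=21, bit18=1)
  nb #...#: next=.  (t=1,i=11, bit17=0)
  nb #....: next=#  (t=0,i=3, bit16=1)
  nb .####: next=.  (t=0,i=21, bit15=0)
  nb .###.: next=#  (t=0,i=9, bit14=1)
  nb .##.#: next=.  (t=1,i=7, bit13=0)
  nb .##..: next=#  (t=1,i=3, bit12=1)
  nb .#.##: next=#  (t=0,i=7, bit11=1)
  nb .#.#.: next=#  (t=0,i=17, bit10=1)
  nb .#..#: next=#  (t=1,i=14, bit9=1)
  nb .#...: next=.  (t=1,i=10, bit8=0)
  nb ..###: next=#  (t=1,i=16, bit7=1)
  nb ..##.: next=.  (t=1,i=6, bit6=0)
  nb ..#.#: next=#  (t=0,i=6, bit5=1)
  nb ..#..: next=.  (t=1,i=13, bit4=0)
  nb ...##: next=.  (t=2,i=13, bit3=0)
  nb ...#.: next=.  (t=0,i=5, bit2=0)
  nb ....#: next=.  (t=0,i=4, bit1=0)
  nb .....: next=.  (t=2,i=8, bit0=0)
  bits 01000001001011010101111010100000 = 1093492384

1093492384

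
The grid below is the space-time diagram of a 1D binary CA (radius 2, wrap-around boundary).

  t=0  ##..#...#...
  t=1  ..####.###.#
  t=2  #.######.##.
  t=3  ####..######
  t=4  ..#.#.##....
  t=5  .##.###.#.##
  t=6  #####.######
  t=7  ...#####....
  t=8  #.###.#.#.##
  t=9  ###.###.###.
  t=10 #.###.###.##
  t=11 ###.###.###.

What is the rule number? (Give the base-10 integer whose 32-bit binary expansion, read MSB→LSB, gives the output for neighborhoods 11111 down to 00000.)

  #####|.  b31=0 t=2,i=4
  ####.|#  b30=1 t=1,i=4
  ###.#|#  b29=1 t=1,i=5
  ###..|.  b28=0 t=3,i=3
  ##.##|#  b27=1 t=1,i=6
  ##.#.|#  b26=1 t=1,i=10
  ##..#|#  b25=1 t=0,i=2
  ##...|#  b24=1 t=4,i=8
  #.###|#  b23=1 t=1,i=7
  #.##.|#  b22=1 t=2,i=9
  #.#.#|#  b21=1 t=2,i=0
  #.#..|.  b20=0 t=1,i=11
  #..##|.  b19=0 t=1,i=1
  #..#.|#  b18=1 t=0,i=3
  #...#|.  b17=0 t=0,i=6
  #....|.  b16=0 t=4,i=9
  .####|#  b15=1 t=1,i=3
  .###.|.  b14=0 t=1,i=8
  .##.#|#  b13=1 t=2,i=10
  .##..|.  b12=0 t=0,i=1
  .#.##|#  b11=1 t=2,i=1
  .#.#.|.  b10=0 t=4,i=3
  .#..#|#  b9=1 t=1,i=0
  .#...|#  b8=1 t=0,i=5
  ..###|#  b7=1 t=1,i=2
  ..##.|.  b6=0 t=0,i=0
  ..#.#|#  b5=1 t=4,i=2
  ..#..|#  b4=1 t=0,i=4
  ...##|#  b3=1 t=0,i=11
  ...#.|#  b2=1 t=0,i=7
  ....#|.  b1=0 t=4,i=0
  .....|#  b0=1 t=4,i=10
  bits 01101111111001001010101110111101 = 1877257149

1877257149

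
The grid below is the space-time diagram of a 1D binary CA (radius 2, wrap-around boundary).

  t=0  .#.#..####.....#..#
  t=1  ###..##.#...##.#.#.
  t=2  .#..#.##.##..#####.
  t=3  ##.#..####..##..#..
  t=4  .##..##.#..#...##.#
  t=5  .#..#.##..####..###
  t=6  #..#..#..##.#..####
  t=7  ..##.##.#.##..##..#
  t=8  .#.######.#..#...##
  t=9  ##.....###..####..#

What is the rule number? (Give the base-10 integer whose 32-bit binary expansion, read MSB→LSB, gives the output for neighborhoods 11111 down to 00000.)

  #####|.  b31=0 t=2,i=15
  ####.|#  b30=1 t=0,i=8
  ###.#|#  b29=1 t=5,i=18
  ###..|.  b28=0 t=0,i=9
  ##.##|#  b27=1 t=2,i=8
  ##.#.|#  b26=1 t=1,i=7
  ##..#|.  b25=0 t=1,i=3
  ##...|.  b24=0 t=0,i=10
  #.###|.  b23=0 t=1,i=0
  #.##.|#  b22=1 t=2,i=6
  #.#.#|#  b21=1 t=0,i=1
  #.#..|.  b20=0 t=0,i=3
  #..##|#  b19=1 t=0,i=5
  #..#.|#  b18=1 t=0,i=17
  #...#|#  b17=1 t=1,i=10
  #....|.  b16=0 t=0,i=11
  .####|.  b15=0 t=0,i=7
  .###.|#  b14=1 t=1,i=1
  .##.#|#  b13=1 t=1,i=6
  .##..|.  b12=0 t=2,i=10
  .#.##|.  b11=0 t=1,i=18
  .#.#.|#  b10=1 t=0,i=0
  .#..#|.  b9=0 t=0,i=4
  .#...|#  b8=1 t=1,i=9
  ..###|#  b7=1 t=0,i=6
  ..##.|.  b6=0 t=1,i=5
  ..#.#|.  b5=0 t=0,i=18
  ..#..|#  b4=1 t=0,i=15
  ...##|.  b3=0 t=1,i=11
  ...#.|.  b2=0 t=0,i=14
  ....#|#  b1=1 t=0,i=13
  .....|#  b0=1 t=0,i=12
  bits 01101100011011100110010110010011 = 1819174291

1819174291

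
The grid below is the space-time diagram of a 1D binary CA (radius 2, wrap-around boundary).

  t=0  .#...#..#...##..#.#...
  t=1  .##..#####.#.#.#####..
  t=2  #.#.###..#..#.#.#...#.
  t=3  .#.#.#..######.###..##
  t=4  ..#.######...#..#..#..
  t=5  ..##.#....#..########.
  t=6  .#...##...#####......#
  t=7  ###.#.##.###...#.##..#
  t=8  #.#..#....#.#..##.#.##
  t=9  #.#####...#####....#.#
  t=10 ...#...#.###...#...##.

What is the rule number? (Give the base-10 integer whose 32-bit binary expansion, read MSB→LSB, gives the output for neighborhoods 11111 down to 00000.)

555540409

  nb #####: next=.  (t=1,i=7, bit31=0)
  nb ####.: next=.  (t=1,i=8, bit30=0)
  nb ###.#: next=#  (t=1,i=9, bit29=1)
  nb ###..: next=.  (t=1,i=19, bit28=0)
  nb ##.##: next=.  (t=3,i=14, bit27=0)
  nb ##.#.: next=.  (t=1,i=10, bit26=0)
  nb ##..#: next=.  (t=0,i=14, bit25=0)
  nb ##...: next=#  (t=1,i=20, bit24=1)
  nb #.###: next=.  (t=1,i=15, bit23=0)
  nb #.##.: next=.  (t=7,i=6, bit22=0)
  nb #.#.#: next=.  (t=1,i=11, bit21=0)
  nb #.#..: next=#  (t=0,i=18, bit20=1)
  nb #..##: next=#  (t=1,i=4, bit19=1)
  nb #..#.: next=#  (t=0,i=7, bit18=1)
  nb #...#: next=.  (t=0,i=3, bit17=0)
  nb #....: next=.  (t=0,i=20, bit16=0)
  nb .####: next=#  (t=1,i=6, bit15=1)
  nb .###.: next=#  (t=2,i=5, bit14=1)
  nb .##.#: next=.  (t=3,i=21, bit13=0)
  nb .##..: next=#  (t=0,i=13, bit12=1)
  nb .#.##: next=#  (t=1,i=14, bit11=1)
  nb .#.#.: next=#  (t=0,i=17, bit10=1)
  nb .#..#: next=#  (t=0,i=6, bit9=1)
  nb .#...: next=#  (t=0,i=2, bit8=1)
  nb ..###: next=#  (t=1,i=5, bit7=1)
  nb ..##.: next=.  (t=0,i=12, bit6=0)
  nb ..#.#: next=#  (t=0,i=16, bit5=1)
  nb ..#..: next=#  (t=0,i=1, bit4=1)
  nb ...##: next=#  (t=0,i=11, bit3=1)
  nb ...#.: next=.  (t=0,i=0, bit2=0)
  nb ....#: next=.  (t=0,i=21, bit1=0)
  nb .....: next=#  (t=6,i=17, bit0=1)
  bits 00100001000111001101111110111001 = 555540409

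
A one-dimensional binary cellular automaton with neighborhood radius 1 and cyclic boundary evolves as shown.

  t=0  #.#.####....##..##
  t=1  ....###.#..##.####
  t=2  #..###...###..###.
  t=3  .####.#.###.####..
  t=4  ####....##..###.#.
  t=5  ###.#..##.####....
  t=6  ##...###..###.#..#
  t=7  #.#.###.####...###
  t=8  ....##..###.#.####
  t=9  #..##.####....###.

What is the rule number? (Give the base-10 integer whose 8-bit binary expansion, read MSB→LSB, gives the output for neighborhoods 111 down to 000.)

  ###|#  b7=1 t=0,i=5
  ##.|.  b6=0 t=0,i=0
  #.#|.  b5=0 t=0,i=1
  #..|#  b4=1 t=0,i=8
  .##|#  b3=1 t=0,i=4
  .#.|.  b2=0 t=0,i=2
  ..#|#  b1=1 t=0,i=11
  ...|.  b0=0 t=0,i=9
  bits 10011010 = 154

154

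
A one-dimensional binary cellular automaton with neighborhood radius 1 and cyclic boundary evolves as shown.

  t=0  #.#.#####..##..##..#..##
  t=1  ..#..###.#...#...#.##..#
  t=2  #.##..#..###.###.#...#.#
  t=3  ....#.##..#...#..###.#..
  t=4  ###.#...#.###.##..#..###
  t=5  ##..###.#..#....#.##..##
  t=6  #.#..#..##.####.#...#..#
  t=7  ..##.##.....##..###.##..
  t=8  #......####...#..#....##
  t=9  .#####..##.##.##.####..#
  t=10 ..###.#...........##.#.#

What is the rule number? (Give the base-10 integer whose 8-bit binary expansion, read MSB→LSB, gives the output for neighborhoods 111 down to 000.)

149

  ### -> #   bit 7 = 1  t=0,i=5
  ##. -> .   bit 6 = 0  t=0,i=0
  #.# -> .   bit 5 = 0  t=0,i=1
  #.. -> #   bit 4 = 1  t=0,i=9
  .## -> .   bit 3 = 0  t=0,i=4
  .#. -> #   bit 2 = 1  t=0,i=2
  ..# -> .   bit 1 = 0  t=0,i=10
  ... -> #   bit 0 = 1  t=1,i=11
  bits 10010101 = 149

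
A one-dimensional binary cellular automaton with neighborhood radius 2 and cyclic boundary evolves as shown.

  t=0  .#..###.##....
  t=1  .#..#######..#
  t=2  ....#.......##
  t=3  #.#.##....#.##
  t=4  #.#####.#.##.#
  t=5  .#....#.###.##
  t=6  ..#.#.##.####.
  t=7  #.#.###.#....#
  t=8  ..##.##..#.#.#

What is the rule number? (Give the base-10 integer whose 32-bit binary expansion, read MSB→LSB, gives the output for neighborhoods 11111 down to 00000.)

694573554

  #####|.  b31=0 t=1,i=6
  ####.|.  b30=0 t=1,i=9
  ###.#|#  b29=1 t=0,i=6
  ###..|.  b28=0 t=1,i=10
  ##.##|#  b27=1 t=0,i=7
  ##.#.|.  b26=0 t=3,i=1
  ##..#|.  b25=0 t=1,i=11
  ##...|#  b24=1 t=0,i=10
  #.###|.  b23=0 t=3,i=12
  #.##.|#  b22=1 t=0,i=8
  #.#.#|#  b21=1 t=3,i=2
  #.#..|.  b20=0 t=1,i=1
  #..##|.  b19=0 t=0,i=3
  #..#.|#  b18=1 t=1,i=12
  #...#|#  b17=1 t=6,i=0
  #....|.  b16=0 t=0,i=11
  .####|.  b15=0 t=1,i=5
  .###.|#  b14=1 t=0,i=5
  .##.#|.  b13=0 t=4,i=0
  .##..|#  b12=1 t=0,i=9
  .#.##|#  b11=1 t=3,i=3
  .#.#.|.  b10=0 t=1,i=0
  .#..#|.  b9=0 t=0,i=2
  .#...|#  b8=1 t=2,i=5
  ..###|#  b7=1 t=0,i=4
  ..##.|#  b6=1 t=2,i=12
  ..#.#|#  b5=1 t=1,i=13
  ..#..|#  b4=1 t=0,i=1
  ...##|.  b3=0 t=2,i=11
  ...#.|.  b2=0 t=0,i=0
  ....#|#  b1=1 t=0,i=13
  .....|.  b0=0 t=0,i=12
  bits 00101001011001100101100111110010 = 694573554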